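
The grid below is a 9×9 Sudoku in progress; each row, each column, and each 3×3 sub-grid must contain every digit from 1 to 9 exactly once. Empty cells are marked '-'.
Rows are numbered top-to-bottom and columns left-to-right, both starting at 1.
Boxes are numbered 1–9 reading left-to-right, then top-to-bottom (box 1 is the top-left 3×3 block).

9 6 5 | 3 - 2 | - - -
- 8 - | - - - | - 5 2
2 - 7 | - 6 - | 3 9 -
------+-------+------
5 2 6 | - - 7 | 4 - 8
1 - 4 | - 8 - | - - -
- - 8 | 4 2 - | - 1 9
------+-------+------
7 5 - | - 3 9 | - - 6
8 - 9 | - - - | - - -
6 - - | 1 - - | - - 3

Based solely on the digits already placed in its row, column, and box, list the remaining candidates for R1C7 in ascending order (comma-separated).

1,7,8

Row 1 already contains {2, 3, 5, 6, 9}.
Column 7 already contains {3, 4}.
Its 3×3 block (box 3) already contains {2, 3, 5, 9}.
Removing those from 1–9 leaves {1, 7, 8} as the candidates for R1C7.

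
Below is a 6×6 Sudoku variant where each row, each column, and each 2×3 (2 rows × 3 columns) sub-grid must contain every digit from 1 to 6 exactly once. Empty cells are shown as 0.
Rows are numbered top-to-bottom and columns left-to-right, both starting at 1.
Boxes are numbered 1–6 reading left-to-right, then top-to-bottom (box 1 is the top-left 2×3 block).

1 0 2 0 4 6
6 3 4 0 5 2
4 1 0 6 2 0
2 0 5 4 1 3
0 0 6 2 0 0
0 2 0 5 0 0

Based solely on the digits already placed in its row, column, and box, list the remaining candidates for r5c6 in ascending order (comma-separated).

Row 5 already contains {2, 6}.
Column 6 already contains {2, 3, 6}.
Its 2×3 block (box 6) already contains {2, 5}.
Removing those from 1–6 leaves {1, 4} as the candidates for r5c6.

1,4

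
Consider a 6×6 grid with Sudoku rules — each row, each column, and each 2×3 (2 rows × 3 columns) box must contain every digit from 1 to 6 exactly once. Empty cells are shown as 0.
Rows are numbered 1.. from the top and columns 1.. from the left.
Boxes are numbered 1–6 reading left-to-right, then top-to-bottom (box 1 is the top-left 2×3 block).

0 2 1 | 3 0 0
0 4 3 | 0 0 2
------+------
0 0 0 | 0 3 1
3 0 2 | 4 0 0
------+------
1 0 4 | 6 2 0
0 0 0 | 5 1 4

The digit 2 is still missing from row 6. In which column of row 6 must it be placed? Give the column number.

1

Consider where 2 can go in row 6.
row 6, column 2 is out (column 2 already has a 2).
row 6, column 3 is out (column 3 already has a 2).
So the only cell in row 6 that can hold 2 is row 6, column 1.
That is column 1.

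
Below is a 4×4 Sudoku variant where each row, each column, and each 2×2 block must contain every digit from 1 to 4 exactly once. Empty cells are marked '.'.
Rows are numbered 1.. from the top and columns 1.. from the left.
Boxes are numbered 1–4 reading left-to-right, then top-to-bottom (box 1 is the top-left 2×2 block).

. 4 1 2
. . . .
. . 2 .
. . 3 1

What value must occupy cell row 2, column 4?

3

Cell row 2, column 4 itself could take any of {3, 4} by direct elimination.
Consider where 3 can go in column 4.
row 3, column 4 is out (box 4 already has a 3).
So the only cell in column 4 that can hold 3 is row 2, column 4.
Therefore row 2, column 4 = 3.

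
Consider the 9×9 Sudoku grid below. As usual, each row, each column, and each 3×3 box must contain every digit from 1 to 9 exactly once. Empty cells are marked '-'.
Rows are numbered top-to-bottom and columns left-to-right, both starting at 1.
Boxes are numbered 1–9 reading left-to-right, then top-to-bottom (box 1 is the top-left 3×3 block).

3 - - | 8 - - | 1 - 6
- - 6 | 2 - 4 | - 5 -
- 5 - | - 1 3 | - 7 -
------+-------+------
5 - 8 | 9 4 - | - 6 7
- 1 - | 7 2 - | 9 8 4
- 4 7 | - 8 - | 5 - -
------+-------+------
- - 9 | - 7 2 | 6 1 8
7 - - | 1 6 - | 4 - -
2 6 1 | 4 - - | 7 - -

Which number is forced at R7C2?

3

Row 7 already contains {1, 2, 6, 7, 8, 9}.
Column 2 already contains {1, 4, 5, 6}.
Its 3×3 block (box 7) already contains {1, 2, 6, 7, 9}.
The only value from 1–9 not eliminated is 3, so R7C2 = 3.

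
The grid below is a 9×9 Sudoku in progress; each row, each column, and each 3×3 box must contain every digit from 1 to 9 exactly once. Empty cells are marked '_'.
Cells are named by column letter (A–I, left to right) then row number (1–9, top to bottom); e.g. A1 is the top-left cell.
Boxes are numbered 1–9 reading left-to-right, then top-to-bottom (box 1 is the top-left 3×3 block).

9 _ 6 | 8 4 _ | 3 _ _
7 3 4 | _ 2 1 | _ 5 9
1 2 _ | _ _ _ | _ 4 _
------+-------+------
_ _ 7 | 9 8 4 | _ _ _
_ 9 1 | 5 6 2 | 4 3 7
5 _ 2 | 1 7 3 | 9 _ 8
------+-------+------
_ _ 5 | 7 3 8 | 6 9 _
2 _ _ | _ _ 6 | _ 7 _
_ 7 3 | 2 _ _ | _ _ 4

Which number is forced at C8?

Cell C8 itself could take any of {8, 9} by direct elimination.
Consider where 9 can go in column C.
C3 is out (box 1 already has a 9).
So the only cell in column C that can hold 9 is C8.
Therefore C8 = 9.

9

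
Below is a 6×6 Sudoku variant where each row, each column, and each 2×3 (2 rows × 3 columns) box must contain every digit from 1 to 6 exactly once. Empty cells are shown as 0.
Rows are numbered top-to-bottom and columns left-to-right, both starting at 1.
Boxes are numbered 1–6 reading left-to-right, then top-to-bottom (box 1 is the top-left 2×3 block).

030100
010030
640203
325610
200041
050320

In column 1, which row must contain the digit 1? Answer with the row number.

6

Consider where 1 can go in column 1.
R1C1 is out (row 1 already has a 1).
R2C1 is out (row 2 already has a 1).
So the only cell in column 1 that can hold 1 is R6C1.
That is row 6.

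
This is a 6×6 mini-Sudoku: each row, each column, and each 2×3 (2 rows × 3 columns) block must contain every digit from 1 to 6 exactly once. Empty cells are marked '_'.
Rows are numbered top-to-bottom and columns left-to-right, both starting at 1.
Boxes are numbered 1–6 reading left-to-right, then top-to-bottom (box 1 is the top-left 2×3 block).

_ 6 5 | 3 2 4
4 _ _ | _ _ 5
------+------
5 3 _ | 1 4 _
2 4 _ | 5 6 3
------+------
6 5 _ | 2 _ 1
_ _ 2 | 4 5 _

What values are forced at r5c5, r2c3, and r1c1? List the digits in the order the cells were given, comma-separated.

3,3,1

For r5c5:
  Row 5 already contains {1, 2, 5, 6}.
  Column 5 already contains {2, 4, 5, 6}.
  Its 2×3 block (box 6) already contains {1, 2, 4, 5}.
  The only value from 1–6 not eliminated is 3, so r5c5 = 3.
For r2c3:
  Consider where 3 can go in row 2.
  r2c2 is out (column 2 already has a 3).
  r2c4 is out (column 4 already has a 3).
  r2c5 is out (box 2 already has a 3).
  So the only cell in row 2 that can hold 3 is r2c3.
  So r2c3 = 3.
For r1c1:
  Row 1 already contains {2, 3, 4, 5, 6}.
  Column 1 already contains {2, 4, 5, 6}.
  Its 2×3 block (box 1) already contains {4, 5, 6}.
  The only value from 1–6 not eliminated is 1, so r1c1 = 1.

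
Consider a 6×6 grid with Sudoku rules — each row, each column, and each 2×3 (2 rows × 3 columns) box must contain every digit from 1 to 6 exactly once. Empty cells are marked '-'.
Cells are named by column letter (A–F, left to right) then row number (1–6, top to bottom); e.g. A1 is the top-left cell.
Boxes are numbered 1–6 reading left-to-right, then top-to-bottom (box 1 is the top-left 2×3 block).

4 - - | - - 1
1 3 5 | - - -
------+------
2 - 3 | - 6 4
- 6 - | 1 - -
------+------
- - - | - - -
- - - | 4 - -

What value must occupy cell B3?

Cell B3 itself could take any of {1, 5} by direct elimination.
Consider where 1 can go in box 3.
A4 is out (row 4 already has a 1).
C4 is out (row 4 already has a 1).
So the only cell in box 3 that can hold 1 is B3.
Therefore B3 = 1.

1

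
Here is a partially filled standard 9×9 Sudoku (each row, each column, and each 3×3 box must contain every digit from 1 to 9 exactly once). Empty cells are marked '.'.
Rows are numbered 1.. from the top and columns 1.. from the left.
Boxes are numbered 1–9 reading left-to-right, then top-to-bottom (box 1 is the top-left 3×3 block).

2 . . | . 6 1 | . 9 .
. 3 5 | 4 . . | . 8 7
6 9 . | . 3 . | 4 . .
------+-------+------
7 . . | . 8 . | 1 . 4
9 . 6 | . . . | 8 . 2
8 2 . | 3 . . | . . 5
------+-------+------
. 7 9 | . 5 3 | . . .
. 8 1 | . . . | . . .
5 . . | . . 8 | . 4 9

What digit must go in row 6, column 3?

4

Row 6 already contains {2, 3, 5, 8}.
Column 3 already contains {1, 5, 6, 9}.
Its 3×3 block (box 4) already contains {2, 6, 7, 8, 9}.
The only value from 1–9 not eliminated is 4, so row 6, column 3 = 4.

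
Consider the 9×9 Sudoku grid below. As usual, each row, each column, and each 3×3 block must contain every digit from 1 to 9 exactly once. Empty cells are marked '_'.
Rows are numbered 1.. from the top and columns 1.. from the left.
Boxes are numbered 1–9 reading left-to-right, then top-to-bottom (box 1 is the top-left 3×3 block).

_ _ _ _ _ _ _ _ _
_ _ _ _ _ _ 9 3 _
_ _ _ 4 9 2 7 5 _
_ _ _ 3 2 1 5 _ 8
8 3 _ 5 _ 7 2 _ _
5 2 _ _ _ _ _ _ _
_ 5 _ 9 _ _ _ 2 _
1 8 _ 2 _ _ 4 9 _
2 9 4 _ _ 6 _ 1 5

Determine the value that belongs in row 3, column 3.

Cell row 3, column 3 itself could take any of {1, 3, 6, 8} by direct elimination.
Consider where 8 can go in row 3.
row 3, column 1 is out (column 1 already has a 8).
row 3, column 2 is out (column 2 already has a 8).
row 3, column 9 is out (column 9 already has a 8).
So the only cell in row 3 that can hold 8 is row 3, column 3.
Therefore row 3, column 3 = 8.

8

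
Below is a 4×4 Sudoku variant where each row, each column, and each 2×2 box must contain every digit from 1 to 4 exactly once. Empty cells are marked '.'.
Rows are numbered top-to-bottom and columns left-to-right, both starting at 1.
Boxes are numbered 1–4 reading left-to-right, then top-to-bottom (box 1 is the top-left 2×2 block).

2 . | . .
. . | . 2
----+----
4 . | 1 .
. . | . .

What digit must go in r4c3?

Cell r4c3 itself could take any of {2, 3, 4} by direct elimination.
Consider where 2 can go in box 4.
r3c4 is out (column 4 already has a 2).
r4c4 is out (column 4 already has a 2).
So the only cell in box 4 that can hold 2 is r4c3.
Therefore r4c3 = 2.

2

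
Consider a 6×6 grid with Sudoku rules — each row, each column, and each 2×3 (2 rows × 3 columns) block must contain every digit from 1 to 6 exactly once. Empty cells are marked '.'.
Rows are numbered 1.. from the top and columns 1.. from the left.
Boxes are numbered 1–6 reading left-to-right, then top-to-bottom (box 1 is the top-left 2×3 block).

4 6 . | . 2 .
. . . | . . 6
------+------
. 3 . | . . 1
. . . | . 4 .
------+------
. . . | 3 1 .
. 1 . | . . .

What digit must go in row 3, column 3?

4

Cell row 3, column 3 itself could take any of {2, 4, 5, 6} by direct elimination.
Consider where 4 can go in box 3.
row 3, column 1 is out (column 1 already has a 4).
row 4, column 1 is out (row 4 already has a 4).
row 4, column 2 is out (row 4 already has a 4).
row 4, column 3 is out (row 4 already has a 4).
So the only cell in box 3 that can hold 4 is row 3, column 3.
Therefore row 3, column 3 = 4.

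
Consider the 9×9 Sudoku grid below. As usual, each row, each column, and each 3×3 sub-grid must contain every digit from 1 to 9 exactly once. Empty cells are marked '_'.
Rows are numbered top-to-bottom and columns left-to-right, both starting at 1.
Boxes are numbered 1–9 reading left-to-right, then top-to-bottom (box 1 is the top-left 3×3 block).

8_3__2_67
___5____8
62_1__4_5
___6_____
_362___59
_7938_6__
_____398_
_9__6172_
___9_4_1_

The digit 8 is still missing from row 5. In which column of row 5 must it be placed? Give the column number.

7

Consider where 8 can go in row 5.
R5C1 is out (column 1 already has a 8).
R5C5 is out (column 5 already has a 8).
R5C6 is out (box 5 already has a 8).
So the only cell in row 5 that can hold 8 is R5C7.
That is column 7.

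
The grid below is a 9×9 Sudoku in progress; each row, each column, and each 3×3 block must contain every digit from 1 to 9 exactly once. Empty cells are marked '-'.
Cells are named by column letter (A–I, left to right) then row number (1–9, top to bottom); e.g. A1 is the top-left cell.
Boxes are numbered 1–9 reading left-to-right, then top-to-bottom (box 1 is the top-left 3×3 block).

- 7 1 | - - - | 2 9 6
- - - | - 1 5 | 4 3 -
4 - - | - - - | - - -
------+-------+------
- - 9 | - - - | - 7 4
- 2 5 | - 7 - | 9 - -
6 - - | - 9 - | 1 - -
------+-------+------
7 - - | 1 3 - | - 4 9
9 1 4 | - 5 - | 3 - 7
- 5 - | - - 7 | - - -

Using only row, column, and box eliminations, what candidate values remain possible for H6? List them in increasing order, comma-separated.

2,5,8

Row 6 already contains {1, 6, 9}.
Column H already contains {3, 4, 7, 9}.
Its 3×3 block (box 6) already contains {1, 4, 7, 9}.
Removing those from 1–9 leaves {2, 5, 8} as the candidates for H6.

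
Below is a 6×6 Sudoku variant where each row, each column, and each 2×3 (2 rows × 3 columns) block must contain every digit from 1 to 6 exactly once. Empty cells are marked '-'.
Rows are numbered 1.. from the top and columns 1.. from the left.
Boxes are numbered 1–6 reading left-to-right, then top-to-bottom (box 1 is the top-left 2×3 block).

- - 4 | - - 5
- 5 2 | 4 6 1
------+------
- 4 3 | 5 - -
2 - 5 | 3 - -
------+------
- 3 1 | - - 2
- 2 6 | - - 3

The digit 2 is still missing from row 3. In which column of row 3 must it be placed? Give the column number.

Consider where 2 can go in row 3.
row 3, column 1 is out (column 1 already has a 2).
row 3, column 6 is out (column 6 already has a 2).
So the only cell in row 3 that can hold 2 is row 3, column 5.
That is column 5.

5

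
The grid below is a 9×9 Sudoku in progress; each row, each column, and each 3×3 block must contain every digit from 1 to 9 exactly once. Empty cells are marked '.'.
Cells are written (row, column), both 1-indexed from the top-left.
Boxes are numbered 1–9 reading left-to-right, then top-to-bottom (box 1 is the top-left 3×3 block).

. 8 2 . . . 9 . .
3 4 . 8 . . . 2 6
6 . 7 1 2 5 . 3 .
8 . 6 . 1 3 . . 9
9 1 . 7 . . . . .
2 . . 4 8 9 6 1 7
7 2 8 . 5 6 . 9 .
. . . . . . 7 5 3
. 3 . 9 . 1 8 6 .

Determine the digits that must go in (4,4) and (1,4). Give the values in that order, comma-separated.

For (4,4):
  Consider where 5 can go in box 5.
  (5,5) is out (column 5 already has a 5).
  (5,6) is out (column 6 already has a 5).
  So the only cell in box 5 that can hold 5 is (4,4).
  So (4,4) = 5.
For (1,4):
  Consider where 6 can go in column 4.
  (4,4) is out (row 4 already has a 6).
  (7,4) is out (row 7 already has a 6).
  (8,4) is out (box 8 already has a 6).
  So the only cell in column 4 that can hold 6 is (1,4).
  So (1,4) = 6.

5,6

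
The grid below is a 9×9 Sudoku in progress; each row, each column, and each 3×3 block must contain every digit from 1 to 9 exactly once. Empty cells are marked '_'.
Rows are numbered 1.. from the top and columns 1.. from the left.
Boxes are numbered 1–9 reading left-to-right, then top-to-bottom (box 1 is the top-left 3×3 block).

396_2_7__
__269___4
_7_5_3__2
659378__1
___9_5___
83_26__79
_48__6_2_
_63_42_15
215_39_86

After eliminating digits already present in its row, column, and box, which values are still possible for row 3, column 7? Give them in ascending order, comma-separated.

1,6,8,9

Row 3 already contains {2, 3, 5, 7}.
Column 7 already contains {7}.
Its 3×3 block (box 3) already contains {2, 4, 7}.
Removing those from 1–9 leaves {1, 6, 8, 9} as the candidates for row 3, column 7.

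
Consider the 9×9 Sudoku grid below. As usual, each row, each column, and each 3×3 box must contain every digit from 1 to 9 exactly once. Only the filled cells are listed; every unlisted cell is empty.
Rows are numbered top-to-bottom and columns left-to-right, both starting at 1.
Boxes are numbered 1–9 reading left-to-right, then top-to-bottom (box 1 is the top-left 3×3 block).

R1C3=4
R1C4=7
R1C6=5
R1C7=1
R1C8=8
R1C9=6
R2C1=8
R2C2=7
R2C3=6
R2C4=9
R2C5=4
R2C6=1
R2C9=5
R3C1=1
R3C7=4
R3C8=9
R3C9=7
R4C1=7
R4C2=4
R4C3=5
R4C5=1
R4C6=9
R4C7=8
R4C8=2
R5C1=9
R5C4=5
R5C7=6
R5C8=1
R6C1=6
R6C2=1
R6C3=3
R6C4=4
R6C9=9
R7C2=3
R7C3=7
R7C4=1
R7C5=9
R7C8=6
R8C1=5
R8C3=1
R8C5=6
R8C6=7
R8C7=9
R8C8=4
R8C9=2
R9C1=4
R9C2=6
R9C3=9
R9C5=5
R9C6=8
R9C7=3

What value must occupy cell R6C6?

Row 6 already contains {1, 3, 4, 6, 9}.
Column 6 already contains {1, 5, 7, 8, 9}.
Its 3×3 block (box 5) already contains {1, 4, 5, 9}.
The only value from 1–9 not eliminated is 2, so R6C6 = 2.

2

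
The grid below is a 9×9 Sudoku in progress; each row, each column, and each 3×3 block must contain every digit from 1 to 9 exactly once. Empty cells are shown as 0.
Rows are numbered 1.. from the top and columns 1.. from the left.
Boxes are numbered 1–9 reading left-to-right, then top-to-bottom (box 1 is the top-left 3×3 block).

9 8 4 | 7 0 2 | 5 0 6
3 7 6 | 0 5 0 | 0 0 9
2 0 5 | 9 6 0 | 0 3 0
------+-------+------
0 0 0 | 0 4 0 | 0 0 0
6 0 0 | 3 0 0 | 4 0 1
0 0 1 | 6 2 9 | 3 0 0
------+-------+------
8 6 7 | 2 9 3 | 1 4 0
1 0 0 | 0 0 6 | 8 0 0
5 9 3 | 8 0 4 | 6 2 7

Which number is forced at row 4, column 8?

Cell row 4, column 8 itself could take any of {5, 6, 7, 8, 9} by direct elimination.
Consider where 6 can go in box 6.
row 4, column 7 is out (column 7 already has a 6).
row 4, column 9 is out (column 9 already has a 6).
row 5, column 8 is out (row 5 already has a 6).
row 6, column 8 is out (row 6 already has a 6).
row 6, column 9 is out (row 6 already has a 6).
So the only cell in box 6 that can hold 6 is row 4, column 8.
Therefore row 4, column 8 = 6.

6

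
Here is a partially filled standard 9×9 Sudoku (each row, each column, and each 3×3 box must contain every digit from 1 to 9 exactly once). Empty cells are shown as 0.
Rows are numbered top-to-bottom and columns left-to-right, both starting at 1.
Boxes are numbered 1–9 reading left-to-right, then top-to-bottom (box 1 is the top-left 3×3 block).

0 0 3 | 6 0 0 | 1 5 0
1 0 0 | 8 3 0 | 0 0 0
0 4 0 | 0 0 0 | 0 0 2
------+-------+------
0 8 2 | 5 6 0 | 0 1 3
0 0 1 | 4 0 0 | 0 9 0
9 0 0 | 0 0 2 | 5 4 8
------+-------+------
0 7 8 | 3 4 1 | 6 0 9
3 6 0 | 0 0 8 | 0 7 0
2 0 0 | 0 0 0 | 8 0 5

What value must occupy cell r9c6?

6

Cell r9c6 itself could take any of {6, 7, 9} by direct elimination.
Consider where 6 can go in column 6.
r1c6 is out (row 1 already has a 6).
r2c6 is out (box 2 already has a 6).
r3c6 is out (box 2 already has a 6).
r4c6 is out (row 4 already has a 6).
r5c6 is out (box 5 already has a 6).
So the only cell in column 6 that can hold 6 is r9c6.
Therefore r9c6 = 6.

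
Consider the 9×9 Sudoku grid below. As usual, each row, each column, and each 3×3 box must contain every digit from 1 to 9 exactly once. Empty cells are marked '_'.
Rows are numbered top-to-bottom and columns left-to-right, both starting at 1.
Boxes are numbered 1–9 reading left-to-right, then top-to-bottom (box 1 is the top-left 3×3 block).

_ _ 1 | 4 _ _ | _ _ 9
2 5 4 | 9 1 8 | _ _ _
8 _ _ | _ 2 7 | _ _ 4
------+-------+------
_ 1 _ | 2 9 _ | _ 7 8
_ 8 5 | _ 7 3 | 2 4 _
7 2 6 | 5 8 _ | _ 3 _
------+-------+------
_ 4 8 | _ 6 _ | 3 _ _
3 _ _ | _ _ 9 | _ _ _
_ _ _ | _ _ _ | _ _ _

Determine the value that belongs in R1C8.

2

Cell R1C8 itself could take any of {2, 5, 6, 8} by direct elimination.
Consider where 2 can go in row 1.
R1C1 is out (column 1 already has a 2).
R1C2 is out (column 2 already has a 2).
R1C5 is out (column 5 already has a 2).
R1C6 is out (box 2 already has a 2).
R1C7 is out (column 7 already has a 2).
So the only cell in row 1 that can hold 2 is R1C8.
Therefore R1C8 = 2.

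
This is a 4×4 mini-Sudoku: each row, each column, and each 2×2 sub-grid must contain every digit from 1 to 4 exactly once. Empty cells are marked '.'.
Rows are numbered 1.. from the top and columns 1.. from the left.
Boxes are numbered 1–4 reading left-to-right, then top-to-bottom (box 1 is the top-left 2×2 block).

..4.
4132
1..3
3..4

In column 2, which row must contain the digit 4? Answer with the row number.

Consider where 4 can go in column 2.
row 1, column 2 is out (row 1 already has a 4).
row 4, column 2 is out (row 4 already has a 4).
So the only cell in column 2 that can hold 4 is row 3, column 2.
That is row 3.

3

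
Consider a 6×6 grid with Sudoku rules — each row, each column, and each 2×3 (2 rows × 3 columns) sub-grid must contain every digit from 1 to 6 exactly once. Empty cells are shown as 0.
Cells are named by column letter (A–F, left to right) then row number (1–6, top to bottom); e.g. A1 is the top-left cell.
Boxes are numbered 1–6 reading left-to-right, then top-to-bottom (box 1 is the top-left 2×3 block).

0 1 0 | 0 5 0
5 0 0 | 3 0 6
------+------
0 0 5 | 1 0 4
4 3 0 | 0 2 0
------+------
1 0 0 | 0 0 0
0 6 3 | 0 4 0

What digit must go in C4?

Cell C4 itself could take any of {1, 6} by direct elimination.
Consider where 1 can go in column C.
C1 is out (row 1 already has a 1).
C2 is out (box 1 already has a 1).
C5 is out (row 5 already has a 1).
So the only cell in column C that can hold 1 is C4.
Therefore C4 = 1.

1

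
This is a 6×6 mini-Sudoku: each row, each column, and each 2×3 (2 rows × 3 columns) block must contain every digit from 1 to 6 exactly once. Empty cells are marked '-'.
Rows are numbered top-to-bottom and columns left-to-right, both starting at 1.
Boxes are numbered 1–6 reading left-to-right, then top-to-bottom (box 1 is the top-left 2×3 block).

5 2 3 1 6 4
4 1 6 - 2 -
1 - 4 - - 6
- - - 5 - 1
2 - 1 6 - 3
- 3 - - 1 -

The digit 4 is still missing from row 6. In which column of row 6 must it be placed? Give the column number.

4

Consider where 4 can go in row 6.
r6c1 is out (column 1 already has a 4).
r6c3 is out (column 3 already has a 4).
r6c6 is out (column 6 already has a 4).
So the only cell in row 6 that can hold 4 is r6c4.
That is column 4.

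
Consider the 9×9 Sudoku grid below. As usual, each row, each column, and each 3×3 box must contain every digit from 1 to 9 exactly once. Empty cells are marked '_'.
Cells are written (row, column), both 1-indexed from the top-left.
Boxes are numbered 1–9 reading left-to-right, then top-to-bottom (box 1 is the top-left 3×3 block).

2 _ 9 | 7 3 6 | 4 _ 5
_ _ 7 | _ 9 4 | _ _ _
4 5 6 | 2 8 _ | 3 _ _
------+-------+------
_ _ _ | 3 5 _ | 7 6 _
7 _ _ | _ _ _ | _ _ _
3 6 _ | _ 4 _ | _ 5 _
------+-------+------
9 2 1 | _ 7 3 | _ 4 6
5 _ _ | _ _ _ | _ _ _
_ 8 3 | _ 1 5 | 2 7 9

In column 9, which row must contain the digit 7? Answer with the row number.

3

Consider where 7 can go in column 9.
(2,9) is out (row 2 already has a 7).
(4,9) is out (row 4 already has a 7).
(5,9) is out (row 5 already has a 7).
(6,9) is out (box 6 already has a 7).
(8,9) is out (box 9 already has a 7).
So the only cell in column 9 that can hold 7 is (3,9).
That is row 3.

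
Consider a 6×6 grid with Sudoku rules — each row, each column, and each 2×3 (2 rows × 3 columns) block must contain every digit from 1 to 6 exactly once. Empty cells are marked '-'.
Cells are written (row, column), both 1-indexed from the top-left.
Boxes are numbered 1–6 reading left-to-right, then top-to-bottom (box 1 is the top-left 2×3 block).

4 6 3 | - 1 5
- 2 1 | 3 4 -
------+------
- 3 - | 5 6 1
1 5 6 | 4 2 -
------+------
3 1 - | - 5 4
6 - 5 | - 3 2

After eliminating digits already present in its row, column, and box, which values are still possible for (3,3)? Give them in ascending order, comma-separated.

Row 3 already contains {1, 3, 5, 6}.
Column 3 already contains {1, 3, 5, 6}.
Its 2×3 block (box 3) already contains {1, 3, 5, 6}.
Removing those from 1–6 leaves {2, 4} as the candidates for (3,3).

2,4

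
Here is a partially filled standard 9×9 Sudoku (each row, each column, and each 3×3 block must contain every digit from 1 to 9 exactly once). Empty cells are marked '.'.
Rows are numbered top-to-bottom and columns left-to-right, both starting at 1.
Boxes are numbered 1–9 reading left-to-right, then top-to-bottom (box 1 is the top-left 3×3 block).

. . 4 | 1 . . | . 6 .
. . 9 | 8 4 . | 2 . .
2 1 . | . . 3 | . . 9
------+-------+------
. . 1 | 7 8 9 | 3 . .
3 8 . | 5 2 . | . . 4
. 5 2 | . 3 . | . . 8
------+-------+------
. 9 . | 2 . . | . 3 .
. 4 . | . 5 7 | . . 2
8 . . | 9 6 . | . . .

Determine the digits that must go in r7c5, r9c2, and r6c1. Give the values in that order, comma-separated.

1,2,9

For r7c5:
  Row 7 already contains {2, 3, 9}.
  Column 5 already contains {2, 3, 4, 5, 6, 8}.
  Its 3×3 block (box 8) already contains {2, 5, 6, 7, 9}.
  The only value from 1–9 not eliminated is 1, so r7c5 = 1.
For r9c2:
  Consider where 2 can go in row 9.
  r9c3 is out (column 3 already has a 2).
  r9c6 is out (box 8 already has a 2).
  r9c7 is out (column 7 already has a 2).
  r9c8 is out (box 9 already has a 2).
  r9c9 is out (column 9 already has a 2).
  So the only cell in row 9 that can hold 2 is r9c2.
  So r9c2 = 2.
For r6c1:
  Consider where 9 can go in column 1.
  r1c1 is out (box 1 already has a 9).
  r2c1 is out (row 2 already has a 9).
  r4c1 is out (row 4 already has a 9).
  r7c1 is out (row 7 already has a 9).
  r8c1 is out (box 7 already has a 9).
  So the only cell in column 1 that can hold 9 is r6c1.
  So r6c1 = 9.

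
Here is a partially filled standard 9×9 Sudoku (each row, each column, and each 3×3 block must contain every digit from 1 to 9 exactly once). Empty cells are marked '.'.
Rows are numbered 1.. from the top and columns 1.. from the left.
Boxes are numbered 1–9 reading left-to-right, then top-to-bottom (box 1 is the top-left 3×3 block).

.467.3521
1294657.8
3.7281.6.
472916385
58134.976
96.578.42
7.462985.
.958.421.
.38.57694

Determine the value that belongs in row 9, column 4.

Row 9 already contains {3, 4, 5, 6, 7, 8, 9}.
Column 4 already contains {2, 3, 4, 5, 6, 7, 8, 9}.
Its 3×3 block (box 8) already contains {2, 4, 5, 6, 7, 8, 9}.
The only value from 1–9 not eliminated is 1, so row 9, column 4 = 1.

1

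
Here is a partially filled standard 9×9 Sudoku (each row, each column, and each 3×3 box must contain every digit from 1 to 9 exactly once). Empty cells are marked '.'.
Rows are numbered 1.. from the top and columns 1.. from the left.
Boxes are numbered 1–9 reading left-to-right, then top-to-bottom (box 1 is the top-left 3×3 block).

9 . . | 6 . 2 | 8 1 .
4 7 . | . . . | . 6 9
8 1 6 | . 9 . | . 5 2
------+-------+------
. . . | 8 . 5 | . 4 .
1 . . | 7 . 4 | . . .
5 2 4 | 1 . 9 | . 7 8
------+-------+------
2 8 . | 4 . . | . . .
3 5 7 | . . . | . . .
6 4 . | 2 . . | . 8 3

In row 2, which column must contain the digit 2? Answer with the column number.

3

Consider where 2 can go in row 2.
row 2, column 4 is out (column 4 already has a 2).
row 2, column 5 is out (box 2 already has a 2).
row 2, column 6 is out (column 6 already has a 2).
row 2, column 7 is out (box 3 already has a 2).
So the only cell in row 2 that can hold 2 is row 2, column 3.
That is column 3.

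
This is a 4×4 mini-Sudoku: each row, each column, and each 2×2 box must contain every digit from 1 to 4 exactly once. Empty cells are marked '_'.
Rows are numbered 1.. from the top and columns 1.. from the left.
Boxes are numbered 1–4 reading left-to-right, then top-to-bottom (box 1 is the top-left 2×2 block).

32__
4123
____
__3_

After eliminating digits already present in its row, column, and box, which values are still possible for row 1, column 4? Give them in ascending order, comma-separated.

1,4

Row 1 already contains {2, 3}.
Column 4 already contains {3}.
Its 2×2 block (box 2) already contains {2, 3}.
Removing those from 1–4 leaves {1, 4} as the candidates for row 1, column 4.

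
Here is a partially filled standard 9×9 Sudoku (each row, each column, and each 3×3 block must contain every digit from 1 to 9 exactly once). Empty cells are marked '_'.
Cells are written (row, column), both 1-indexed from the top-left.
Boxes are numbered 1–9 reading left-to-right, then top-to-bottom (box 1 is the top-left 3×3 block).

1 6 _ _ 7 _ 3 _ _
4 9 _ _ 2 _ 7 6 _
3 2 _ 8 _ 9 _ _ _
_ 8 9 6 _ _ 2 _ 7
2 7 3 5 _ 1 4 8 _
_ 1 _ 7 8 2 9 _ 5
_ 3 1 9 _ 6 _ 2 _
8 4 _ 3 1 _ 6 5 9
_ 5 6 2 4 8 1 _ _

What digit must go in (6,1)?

6

Row 6 already contains {1, 2, 5, 7, 8, 9}.
Column 1 already contains {1, 2, 3, 4, 8}.
Its 3×3 block (box 4) already contains {1, 2, 3, 7, 8, 9}.
The only value from 1–9 not eliminated is 6, so (6,1) = 6.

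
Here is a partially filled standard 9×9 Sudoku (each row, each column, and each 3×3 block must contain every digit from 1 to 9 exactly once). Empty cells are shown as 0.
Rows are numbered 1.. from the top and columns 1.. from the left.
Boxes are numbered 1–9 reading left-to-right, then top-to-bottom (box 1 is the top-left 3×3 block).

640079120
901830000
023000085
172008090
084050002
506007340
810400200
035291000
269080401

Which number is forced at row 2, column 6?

Cell row 2, column 6 itself could take any of {2, 4, 5, 6} by direct elimination.
Consider where 2 can go in row 2.
row 2, column 2 is out (column 2 already has a 2).
row 2, column 7 is out (column 7 already has a 2).
row 2, column 8 is out (column 8 already has a 2).
row 2, column 9 is out (column 9 already has a 2).
So the only cell in row 2 that can hold 2 is row 2, column 6.
Therefore row 2, column 6 = 2.

2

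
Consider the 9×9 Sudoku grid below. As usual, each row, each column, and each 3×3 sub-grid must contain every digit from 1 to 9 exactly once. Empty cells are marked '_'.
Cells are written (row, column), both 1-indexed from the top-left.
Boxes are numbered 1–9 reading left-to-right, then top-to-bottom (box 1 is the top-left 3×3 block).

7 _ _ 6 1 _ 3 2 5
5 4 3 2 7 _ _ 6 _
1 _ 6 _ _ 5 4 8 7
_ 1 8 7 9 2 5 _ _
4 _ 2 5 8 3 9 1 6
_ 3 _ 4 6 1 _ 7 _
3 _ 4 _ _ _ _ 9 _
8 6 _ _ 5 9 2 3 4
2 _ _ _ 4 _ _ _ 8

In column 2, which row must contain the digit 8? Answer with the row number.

1

Consider where 8 can go in column 2.
(3,2) is out (row 3 already has a 8).
(5,2) is out (row 5 already has a 8).
(7,2) is out (box 7 already has a 8).
(9,2) is out (row 9 already has a 8).
So the only cell in column 2 that can hold 8 is (1,2).
That is row 1.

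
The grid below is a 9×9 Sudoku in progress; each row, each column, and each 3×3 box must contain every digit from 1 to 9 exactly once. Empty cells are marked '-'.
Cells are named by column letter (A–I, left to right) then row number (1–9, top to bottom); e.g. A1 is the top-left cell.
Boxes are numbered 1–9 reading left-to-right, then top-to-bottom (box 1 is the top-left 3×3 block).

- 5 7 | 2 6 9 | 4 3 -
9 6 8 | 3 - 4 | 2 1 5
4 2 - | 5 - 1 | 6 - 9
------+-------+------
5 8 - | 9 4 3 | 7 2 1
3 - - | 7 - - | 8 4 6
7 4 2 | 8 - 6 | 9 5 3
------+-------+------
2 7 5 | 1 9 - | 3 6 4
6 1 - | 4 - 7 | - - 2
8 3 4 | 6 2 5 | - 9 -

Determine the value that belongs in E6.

Row 6 already contains {2, 3, 4, 5, 6, 7, 8, 9}.
Column E already contains {2, 4, 6, 9}.
Its 3×3 block (box 5) already contains {3, 4, 6, 7, 8, 9}.
The only value from 1–9 not eliminated is 1, so E6 = 1.

1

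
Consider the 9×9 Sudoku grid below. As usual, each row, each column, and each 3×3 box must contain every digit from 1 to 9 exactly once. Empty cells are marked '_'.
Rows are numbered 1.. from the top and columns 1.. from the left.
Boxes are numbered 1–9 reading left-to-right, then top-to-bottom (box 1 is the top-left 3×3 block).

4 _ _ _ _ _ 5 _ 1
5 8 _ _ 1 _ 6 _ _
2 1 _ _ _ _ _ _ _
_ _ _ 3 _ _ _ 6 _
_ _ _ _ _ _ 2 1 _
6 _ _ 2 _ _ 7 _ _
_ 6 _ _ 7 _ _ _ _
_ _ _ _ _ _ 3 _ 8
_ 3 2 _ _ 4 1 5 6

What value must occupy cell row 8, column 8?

7

Cell row 8, column 8 itself could take any of {2, 4, 7, 9} by direct elimination.
Consider where 7 can go in box 9.
row 7, column 7 is out (row 7 already has a 7).
row 7, column 8 is out (row 7 already has a 7).
row 7, column 9 is out (row 7 already has a 7).
So the only cell in box 9 that can hold 7 is row 8, column 8.
Therefore row 8, column 8 = 7.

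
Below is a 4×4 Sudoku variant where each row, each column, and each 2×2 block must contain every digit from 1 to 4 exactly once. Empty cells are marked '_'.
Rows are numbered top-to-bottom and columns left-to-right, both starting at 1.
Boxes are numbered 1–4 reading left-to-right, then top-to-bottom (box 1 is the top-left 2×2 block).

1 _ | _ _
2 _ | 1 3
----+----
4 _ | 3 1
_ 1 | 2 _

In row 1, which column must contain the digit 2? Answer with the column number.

4

Consider where 2 can go in row 1.
R1C2 is out (box 1 already has a 2).
R1C3 is out (column 3 already has a 2).
So the only cell in row 1 that can hold 2 is R1C4.
That is column 4.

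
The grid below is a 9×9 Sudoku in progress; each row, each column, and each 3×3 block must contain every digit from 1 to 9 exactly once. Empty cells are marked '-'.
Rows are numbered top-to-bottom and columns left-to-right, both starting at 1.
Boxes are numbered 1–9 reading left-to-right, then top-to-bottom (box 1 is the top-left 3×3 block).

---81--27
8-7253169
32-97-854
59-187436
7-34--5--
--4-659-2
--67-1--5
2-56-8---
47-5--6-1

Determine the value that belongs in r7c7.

2

Cell r7c7 itself could take any of {2, 3} by direct elimination.
Consider where 2 can go in box 9.
r7c8 is out (column 8 already has a 2).
r8c7 is out (row 8 already has a 2).
r8c8 is out (row 8 already has a 2).
r8c9 is out (row 8 already has a 2).
r9c8 is out (column 8 already has a 2).
So the only cell in box 9 that can hold 2 is r7c7.
Therefore r7c7 = 2.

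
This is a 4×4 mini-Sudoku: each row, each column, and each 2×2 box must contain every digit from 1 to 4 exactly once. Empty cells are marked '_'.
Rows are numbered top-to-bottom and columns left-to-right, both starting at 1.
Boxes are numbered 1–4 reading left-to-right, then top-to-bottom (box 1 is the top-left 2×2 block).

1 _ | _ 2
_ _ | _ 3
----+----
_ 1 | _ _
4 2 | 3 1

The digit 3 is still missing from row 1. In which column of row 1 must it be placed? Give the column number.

Consider where 3 can go in row 1.
R1C3 is out (column 3 already has a 3).
So the only cell in row 1 that can hold 3 is R1C2.
That is column 2.

2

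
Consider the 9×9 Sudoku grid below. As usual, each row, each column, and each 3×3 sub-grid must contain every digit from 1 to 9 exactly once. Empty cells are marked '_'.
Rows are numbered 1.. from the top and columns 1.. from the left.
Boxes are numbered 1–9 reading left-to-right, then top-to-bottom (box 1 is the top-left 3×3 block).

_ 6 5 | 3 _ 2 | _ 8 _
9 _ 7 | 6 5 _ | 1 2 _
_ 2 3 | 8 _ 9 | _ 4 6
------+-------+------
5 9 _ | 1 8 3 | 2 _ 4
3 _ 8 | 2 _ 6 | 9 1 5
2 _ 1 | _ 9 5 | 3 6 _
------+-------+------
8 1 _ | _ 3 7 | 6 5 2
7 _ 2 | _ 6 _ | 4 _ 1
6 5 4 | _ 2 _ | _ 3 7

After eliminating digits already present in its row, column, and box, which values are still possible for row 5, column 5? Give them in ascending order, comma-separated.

4,7

Row 5 already contains {1, 2, 3, 5, 6, 8, 9}.
Column 5 already contains {2, 3, 5, 6, 8, 9}.
Its 3×3 block (box 5) already contains {1, 2, 3, 5, 6, 8, 9}.
Removing those from 1–9 leaves {4, 7} as the candidates for row 5, column 5.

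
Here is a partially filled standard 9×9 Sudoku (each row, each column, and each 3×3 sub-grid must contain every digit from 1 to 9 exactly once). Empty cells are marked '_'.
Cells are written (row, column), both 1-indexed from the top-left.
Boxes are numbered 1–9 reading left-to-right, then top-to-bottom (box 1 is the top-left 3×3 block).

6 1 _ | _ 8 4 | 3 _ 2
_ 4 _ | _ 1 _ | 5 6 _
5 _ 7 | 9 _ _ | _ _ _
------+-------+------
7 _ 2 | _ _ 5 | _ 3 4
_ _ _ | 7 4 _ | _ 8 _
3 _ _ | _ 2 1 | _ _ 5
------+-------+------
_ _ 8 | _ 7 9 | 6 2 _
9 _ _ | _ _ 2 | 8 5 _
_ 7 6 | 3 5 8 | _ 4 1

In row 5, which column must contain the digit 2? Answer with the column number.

7

Consider where 2 can go in row 5.
(5,1) is out (box 4 already has a 2).
(5,2) is out (box 4 already has a 2).
(5,3) is out (column 3 already has a 2).
(5,6) is out (column 6 already has a 2).
(5,9) is out (column 9 already has a 2).
So the only cell in row 5 that can hold 2 is (5,7).
That is column 7.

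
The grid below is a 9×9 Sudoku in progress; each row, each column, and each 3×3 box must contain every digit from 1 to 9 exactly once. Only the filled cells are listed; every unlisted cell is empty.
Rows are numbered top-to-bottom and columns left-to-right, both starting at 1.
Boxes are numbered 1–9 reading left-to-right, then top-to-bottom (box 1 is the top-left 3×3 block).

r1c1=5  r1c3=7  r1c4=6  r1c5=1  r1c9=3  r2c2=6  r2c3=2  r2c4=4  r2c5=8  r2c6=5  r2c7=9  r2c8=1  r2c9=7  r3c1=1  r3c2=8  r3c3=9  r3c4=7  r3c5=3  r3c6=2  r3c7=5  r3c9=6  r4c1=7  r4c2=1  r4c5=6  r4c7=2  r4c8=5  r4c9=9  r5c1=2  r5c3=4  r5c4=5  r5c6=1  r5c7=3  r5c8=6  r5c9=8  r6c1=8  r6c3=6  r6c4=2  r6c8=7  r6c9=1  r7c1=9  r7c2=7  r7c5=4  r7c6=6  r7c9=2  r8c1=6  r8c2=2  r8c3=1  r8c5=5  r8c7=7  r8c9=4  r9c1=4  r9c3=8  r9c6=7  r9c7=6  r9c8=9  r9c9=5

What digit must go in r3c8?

4

Row 3 already contains {1, 2, 3, 5, 6, 7, 8, 9}.
Column 8 already contains {1, 5, 6, 7, 9}.
Its 3×3 block (box 3) already contains {1, 3, 5, 6, 7, 9}.
The only value from 1–9 not eliminated is 4, so r3c8 = 4.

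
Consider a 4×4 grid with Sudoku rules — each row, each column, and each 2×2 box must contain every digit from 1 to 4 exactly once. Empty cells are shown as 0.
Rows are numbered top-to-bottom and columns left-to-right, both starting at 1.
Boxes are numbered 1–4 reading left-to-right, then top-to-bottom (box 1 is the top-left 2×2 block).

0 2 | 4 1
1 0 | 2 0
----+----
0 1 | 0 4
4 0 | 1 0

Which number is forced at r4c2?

3

Row 4 already contains {1, 4}.
Column 2 already contains {1, 2}.
Its 2×2 block (box 3) already contains {1, 4}.
The only value from 1–4 not eliminated is 3, so r4c2 = 3.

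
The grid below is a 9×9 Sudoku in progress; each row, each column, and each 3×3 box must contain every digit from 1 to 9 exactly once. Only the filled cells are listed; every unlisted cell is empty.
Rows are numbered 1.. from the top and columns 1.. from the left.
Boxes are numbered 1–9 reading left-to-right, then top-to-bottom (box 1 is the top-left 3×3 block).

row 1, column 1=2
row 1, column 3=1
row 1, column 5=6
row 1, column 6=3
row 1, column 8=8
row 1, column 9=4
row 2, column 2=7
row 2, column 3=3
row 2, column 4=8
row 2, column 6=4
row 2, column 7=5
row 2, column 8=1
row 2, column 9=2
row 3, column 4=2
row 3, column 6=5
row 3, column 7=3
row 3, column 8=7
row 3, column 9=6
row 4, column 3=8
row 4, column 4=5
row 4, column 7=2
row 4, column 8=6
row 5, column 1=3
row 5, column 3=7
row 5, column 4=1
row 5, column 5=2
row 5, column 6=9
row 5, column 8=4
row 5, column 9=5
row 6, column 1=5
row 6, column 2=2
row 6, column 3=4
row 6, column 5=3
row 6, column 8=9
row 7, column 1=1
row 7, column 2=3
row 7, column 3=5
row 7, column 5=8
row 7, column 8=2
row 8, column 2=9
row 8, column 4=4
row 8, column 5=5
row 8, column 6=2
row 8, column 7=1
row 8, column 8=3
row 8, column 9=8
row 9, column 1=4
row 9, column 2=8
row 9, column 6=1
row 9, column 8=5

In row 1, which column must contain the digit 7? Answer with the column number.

Consider where 7 can go in row 1.
row 1, column 2 is out (column 2 already has a 7).
row 1, column 7 is out (box 3 already has a 7).
So the only cell in row 1 that can hold 7 is row 1, column 4.
That is column 4.

4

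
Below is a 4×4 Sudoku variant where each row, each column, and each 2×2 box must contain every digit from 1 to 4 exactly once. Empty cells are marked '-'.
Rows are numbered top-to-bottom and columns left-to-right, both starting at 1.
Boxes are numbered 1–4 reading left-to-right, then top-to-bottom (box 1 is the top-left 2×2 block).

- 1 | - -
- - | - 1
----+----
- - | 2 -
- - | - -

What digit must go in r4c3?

1

Cell r4c3 itself could take any of {1, 3, 4} by direct elimination.
Consider where 1 can go in box 4.
r3c4 is out (column 4 already has a 1).
r4c4 is out (column 4 already has a 1).
So the only cell in box 4 that can hold 1 is r4c3.
Therefore r4c3 = 1.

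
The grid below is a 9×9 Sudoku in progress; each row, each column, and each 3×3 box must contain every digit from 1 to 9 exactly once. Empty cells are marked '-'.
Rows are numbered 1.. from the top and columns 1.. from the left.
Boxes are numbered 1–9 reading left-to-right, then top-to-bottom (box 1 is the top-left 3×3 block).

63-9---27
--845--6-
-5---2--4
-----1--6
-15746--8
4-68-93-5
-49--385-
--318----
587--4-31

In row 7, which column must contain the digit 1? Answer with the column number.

1

Consider where 1 can go in row 7.
row 7, column 4 is out (column 4 already has a 1).
row 7, column 5 is out (box 8 already has a 1).
row 7, column 9 is out (column 9 already has a 1).
So the only cell in row 7 that can hold 1 is row 7, column 1.
That is column 1.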